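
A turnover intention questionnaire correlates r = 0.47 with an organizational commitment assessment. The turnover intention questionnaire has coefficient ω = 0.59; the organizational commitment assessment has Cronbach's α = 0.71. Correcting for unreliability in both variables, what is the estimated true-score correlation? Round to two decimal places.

0.73

r_true = r_obs / √(r_xx · r_yy) = 0.47 / √(0.59 × 0.71) = 0.47 / √0.4189 = 0.47 / 0.6472 ≈ 0.73.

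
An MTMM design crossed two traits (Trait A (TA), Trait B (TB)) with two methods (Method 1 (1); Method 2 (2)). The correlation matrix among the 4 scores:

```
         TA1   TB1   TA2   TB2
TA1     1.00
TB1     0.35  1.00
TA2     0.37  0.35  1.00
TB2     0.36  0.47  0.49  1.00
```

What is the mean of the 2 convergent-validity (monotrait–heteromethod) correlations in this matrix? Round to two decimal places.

Convergent values: 0.37, 0.47; mean = 0.84/2 = 0.42.

0.42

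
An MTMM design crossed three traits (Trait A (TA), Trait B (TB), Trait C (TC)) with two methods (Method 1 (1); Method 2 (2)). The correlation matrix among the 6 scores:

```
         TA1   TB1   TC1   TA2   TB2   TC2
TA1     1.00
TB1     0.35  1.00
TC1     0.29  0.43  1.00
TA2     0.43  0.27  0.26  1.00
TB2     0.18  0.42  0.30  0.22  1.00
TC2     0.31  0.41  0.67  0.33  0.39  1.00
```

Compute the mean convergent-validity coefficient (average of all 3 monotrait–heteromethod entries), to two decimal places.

Convergent values: 0.43, 0.42, 0.67; mean = 1.52/3 = 0.51.

0.51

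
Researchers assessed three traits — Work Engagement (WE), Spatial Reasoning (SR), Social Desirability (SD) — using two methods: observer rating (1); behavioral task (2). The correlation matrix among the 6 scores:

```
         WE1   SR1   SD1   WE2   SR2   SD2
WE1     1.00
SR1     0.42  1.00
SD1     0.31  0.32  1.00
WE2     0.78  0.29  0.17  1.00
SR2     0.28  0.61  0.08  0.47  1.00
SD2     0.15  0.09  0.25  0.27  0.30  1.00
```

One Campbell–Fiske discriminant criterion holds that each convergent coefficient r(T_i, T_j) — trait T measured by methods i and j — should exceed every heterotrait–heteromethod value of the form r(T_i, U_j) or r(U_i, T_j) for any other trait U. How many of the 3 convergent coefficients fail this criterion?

Checking each validity diagonal entry against its comparison values:
WE (methods 1·2): 0.78 vs {0.28, 0.29, 0.15, 0.17} → pass.
SR (methods 1·2): 0.61 vs {0.29, 0.28, 0.09, 0.08} → pass.
SD (methods 1·2): 0.25 vs {0.17, 0.15, 0.08, 0.09} → pass.
0 of 3 fail.

0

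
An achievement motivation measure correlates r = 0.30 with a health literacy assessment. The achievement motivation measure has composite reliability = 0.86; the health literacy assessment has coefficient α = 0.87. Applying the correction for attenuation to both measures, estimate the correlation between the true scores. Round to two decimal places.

0.35

r_true = r_obs / √(r_xx · r_yy) = 0.30 / √(0.86 × 0.87) = 0.30 / √0.7482 = 0.30 / 0.8650 ≈ 0.35.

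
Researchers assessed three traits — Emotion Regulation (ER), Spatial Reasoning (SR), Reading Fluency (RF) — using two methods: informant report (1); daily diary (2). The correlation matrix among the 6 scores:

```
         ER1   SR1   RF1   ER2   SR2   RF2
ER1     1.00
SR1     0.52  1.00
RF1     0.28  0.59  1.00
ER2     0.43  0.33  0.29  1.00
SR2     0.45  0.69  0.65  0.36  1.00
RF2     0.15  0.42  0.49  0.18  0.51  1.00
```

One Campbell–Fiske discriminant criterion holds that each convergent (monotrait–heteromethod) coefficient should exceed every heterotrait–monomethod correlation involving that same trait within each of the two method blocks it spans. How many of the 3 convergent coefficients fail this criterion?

2

Each convergent coefficient versus the relevant comparison correlations:
ER (methods 1·2): 0.43 vs {0.52, 0.36, 0.28, 0.18} → fail.
SR (methods 1·2): 0.69 vs {0.52, 0.36, 0.59, 0.51} → pass.
RF (methods 1·2): 0.49 vs {0.28, 0.18, 0.59, 0.51} → fail.
2 of 3 fail.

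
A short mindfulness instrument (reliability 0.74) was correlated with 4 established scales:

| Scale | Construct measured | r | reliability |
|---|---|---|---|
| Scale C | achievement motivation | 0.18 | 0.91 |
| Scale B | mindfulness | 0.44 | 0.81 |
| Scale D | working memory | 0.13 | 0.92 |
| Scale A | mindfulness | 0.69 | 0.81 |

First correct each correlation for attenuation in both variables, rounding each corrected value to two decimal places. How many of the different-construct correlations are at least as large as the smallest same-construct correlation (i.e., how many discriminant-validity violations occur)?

0

Disattenuated r (r / √(r_scale · r_new)):
  Scale C (disc): 0.18 / √(0.91·0.74) = 0.22
  Scale B (conv): 0.44 / √(0.81·0.74) = 0.57
  Scale D (disc): 0.13 / √(0.92·0.74) = 0.16
  Scale A (conv): 0.69 / √(0.81·0.74) = 0.89
Smallest convergent = 0.57. Discriminant values: 0.22, 0.16; count ≥ 0.57 → 0.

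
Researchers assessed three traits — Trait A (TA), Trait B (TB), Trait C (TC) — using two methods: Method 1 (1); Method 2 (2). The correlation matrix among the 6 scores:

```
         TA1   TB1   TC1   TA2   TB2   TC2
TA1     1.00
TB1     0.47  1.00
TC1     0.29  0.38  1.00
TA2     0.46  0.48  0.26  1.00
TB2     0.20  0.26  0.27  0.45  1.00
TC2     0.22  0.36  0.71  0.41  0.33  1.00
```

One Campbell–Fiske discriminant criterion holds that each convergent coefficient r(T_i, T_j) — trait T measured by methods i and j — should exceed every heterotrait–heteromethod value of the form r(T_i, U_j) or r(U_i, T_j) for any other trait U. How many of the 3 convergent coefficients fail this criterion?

2

Each convergent coefficient versus the relevant comparison correlations:
TA (methods 1·2): 0.46 vs {0.20, 0.48, 0.22, 0.26} → fail.
TB (methods 1·2): 0.26 vs {0.48, 0.20, 0.36, 0.27} → fail.
TC (methods 1·2): 0.71 vs {0.26, 0.22, 0.27, 0.36} → pass.
2 of 3 fail.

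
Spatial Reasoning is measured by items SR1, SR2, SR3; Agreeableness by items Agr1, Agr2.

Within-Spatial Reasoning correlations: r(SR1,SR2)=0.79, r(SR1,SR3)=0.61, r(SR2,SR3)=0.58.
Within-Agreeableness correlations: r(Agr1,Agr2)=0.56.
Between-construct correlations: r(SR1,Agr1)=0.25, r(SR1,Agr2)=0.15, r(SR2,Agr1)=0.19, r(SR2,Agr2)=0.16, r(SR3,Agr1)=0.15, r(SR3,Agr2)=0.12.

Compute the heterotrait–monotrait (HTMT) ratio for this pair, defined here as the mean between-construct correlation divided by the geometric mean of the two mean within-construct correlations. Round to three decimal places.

0.280

Between-construct mean = 1.02/6 = 0.1700.
Mean within-SR = 1.98/3 = 0.6600; mean within-Agr = 0.56/1 = 0.5600.
Geometric mean = √(0.6600 × 0.5600) = 0.6079.
HTMT = 0.1700 / 0.6079 = 0.280.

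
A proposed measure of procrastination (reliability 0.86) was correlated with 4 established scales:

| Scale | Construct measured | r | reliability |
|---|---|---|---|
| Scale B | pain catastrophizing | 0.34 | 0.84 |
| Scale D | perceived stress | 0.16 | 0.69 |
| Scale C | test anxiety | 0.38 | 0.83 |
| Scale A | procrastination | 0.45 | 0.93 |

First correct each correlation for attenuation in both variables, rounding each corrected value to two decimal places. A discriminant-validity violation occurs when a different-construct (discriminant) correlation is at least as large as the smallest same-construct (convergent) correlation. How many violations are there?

0

Disattenuated r (r / √(r_scale · r_new)):
  Scale B (disc): 0.34 / √(0.84·0.86) = 0.40
  Scale D (disc): 0.16 / √(0.69·0.86) = 0.21
  Scale C (disc): 0.38 / √(0.83·0.86) = 0.45
  Scale A (conv): 0.45 / √(0.93·0.86) = 0.50
Smallest convergent = 0.50. Discriminant values: 0.40, 0.21, 0.45; count ≥ 0.50 → 0.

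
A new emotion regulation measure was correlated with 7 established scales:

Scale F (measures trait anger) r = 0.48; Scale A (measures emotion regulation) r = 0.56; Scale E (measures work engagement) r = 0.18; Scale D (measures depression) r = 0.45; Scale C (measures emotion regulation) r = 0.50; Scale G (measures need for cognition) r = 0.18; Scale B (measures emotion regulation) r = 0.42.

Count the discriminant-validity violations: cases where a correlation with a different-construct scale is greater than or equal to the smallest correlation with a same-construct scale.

2

Convergent (same construct = emotion regulation): Scale A, Scale C, Scale B.
Smallest convergent = 0.42. Discriminant values: 0.48, 0.18, 0.45, 0.18; count ≥ 0.42 → 2.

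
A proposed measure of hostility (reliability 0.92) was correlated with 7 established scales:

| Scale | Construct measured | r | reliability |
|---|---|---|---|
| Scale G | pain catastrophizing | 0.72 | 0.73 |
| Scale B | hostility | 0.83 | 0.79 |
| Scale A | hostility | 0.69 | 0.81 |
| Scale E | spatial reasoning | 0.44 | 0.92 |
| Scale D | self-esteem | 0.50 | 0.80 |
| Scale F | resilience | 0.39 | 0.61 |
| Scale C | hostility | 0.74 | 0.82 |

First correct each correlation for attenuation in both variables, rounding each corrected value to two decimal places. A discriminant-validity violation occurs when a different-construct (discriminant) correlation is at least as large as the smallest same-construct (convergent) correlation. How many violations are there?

1

Disattenuated r (r / √(r_scale · r_new)):
  Scale G (disc): 0.72 / √(0.73·0.92) = 0.88
  Scale B (conv): 0.83 / √(0.79·0.92) = 0.97
  Scale A (conv): 0.69 / √(0.81·0.92) = 0.80
  Scale E (disc): 0.44 / √(0.92·0.92) = 0.48
  Scale D (disc): 0.50 / √(0.80·0.92) = 0.58
  Scale F (disc): 0.39 / √(0.61·0.92) = 0.52
  Scale C (conv): 0.74 / √(0.82·0.92) = 0.85
Smallest convergent = 0.80. Discriminant values: 0.88, 0.48, 0.58, 0.52; count ≥ 0.80 → 1.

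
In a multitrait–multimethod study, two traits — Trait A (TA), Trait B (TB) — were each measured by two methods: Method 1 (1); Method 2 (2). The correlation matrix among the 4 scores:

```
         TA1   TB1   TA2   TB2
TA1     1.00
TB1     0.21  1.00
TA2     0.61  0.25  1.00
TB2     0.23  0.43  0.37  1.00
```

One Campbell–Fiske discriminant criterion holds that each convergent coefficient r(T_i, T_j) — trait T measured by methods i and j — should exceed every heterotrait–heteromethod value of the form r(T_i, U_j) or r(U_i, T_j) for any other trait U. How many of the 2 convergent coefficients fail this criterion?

Checking each validity diagonal entry against its comparison values:
TA (methods 1·2): 0.61 vs {0.23, 0.25} → pass.
TB (methods 1·2): 0.43 vs {0.25, 0.23} → pass.
0 of 2 fail.

0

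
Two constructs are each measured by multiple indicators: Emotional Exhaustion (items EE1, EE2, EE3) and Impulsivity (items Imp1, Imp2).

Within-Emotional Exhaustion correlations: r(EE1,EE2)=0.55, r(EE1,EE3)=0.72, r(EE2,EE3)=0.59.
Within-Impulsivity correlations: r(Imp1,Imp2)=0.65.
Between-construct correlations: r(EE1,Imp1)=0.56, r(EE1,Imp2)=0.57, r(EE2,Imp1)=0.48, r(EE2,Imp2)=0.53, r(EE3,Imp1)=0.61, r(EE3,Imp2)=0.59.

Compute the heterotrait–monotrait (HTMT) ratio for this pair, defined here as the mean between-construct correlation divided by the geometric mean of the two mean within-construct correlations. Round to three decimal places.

0.877

Mean between = 3.34/6 = 0.5567.
Mean within-EE = 1.86/3 = 0.6200; mean within-Imp = 0.65/1 = 0.6500.
Geometric mean = √(0.6200 × 0.6500) = 0.6348.
HTMT = 0.5567 / 0.6348 = 0.877.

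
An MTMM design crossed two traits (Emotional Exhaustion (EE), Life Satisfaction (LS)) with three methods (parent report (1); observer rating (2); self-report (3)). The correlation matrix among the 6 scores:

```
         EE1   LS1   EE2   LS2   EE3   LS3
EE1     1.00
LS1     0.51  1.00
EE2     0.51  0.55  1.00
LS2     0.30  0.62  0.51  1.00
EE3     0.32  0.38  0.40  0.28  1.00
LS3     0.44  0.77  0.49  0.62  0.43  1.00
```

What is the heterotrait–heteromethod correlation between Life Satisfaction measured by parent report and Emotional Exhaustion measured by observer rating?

0.55

Different traits and methods: r(LS1, EE2) = 0.55.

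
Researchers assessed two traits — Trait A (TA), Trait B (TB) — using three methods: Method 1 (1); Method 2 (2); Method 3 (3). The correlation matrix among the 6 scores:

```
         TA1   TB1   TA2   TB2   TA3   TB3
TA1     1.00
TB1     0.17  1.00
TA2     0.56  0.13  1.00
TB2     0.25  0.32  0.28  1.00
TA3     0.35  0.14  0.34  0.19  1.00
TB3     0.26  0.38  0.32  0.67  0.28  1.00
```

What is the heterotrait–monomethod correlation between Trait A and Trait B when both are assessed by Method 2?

Different traits, same method: r(TA2, TB2) = 0.28.

0.28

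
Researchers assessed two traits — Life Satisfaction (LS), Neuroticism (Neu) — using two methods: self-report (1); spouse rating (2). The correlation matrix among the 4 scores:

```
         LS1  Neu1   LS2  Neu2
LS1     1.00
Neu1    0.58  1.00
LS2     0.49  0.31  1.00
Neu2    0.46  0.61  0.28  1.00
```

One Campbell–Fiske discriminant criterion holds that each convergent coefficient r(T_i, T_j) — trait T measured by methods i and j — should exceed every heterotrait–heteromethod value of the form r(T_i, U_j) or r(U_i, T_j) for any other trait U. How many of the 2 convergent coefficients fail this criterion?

Checking each validity diagonal entry against its comparison values:
LS (methods 1·2): 0.49 vs {0.46, 0.31} → pass.
Neu (methods 1·2): 0.61 vs {0.31, 0.46} → pass.
0 of 2 fail.

0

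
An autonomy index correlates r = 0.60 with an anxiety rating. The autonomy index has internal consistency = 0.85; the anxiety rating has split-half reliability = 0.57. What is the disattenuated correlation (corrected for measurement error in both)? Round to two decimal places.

0.86

r_true = r_obs / √(r_xx · r_yy) = 0.60 / √(0.85 × 0.57) = 0.60 / √0.4845 = 0.60 / 0.6961 ≈ 0.86.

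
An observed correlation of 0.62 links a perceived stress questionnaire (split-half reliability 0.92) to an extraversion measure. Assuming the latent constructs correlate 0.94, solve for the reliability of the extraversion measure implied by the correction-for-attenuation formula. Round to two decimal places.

r_true = r_obs / √(r_xx · r_yy) ⇒ 0.94 = 0.62 / √(0.92 · r_yy).
√(0.92 · r_yy) = 0.62 / 0.94 = 0.6596; 0.92 · r_yy = 0.4351; r_yy = 0.4351 / 0.92 ≈ 0.47.

0.47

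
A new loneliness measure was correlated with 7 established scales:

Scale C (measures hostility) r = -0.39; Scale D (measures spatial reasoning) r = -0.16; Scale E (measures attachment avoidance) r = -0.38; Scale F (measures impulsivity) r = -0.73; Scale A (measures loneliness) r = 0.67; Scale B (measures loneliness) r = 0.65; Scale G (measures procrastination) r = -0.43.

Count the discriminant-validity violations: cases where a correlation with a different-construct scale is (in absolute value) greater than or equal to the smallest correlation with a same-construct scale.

1

Convergent (same construct = loneliness): Scale A, Scale B.
Smallest convergent = 0.65. Discriminant |r|: 0.39, 0.16, 0.38, 0.73, 0.43; count ≥ 0.65 → 1.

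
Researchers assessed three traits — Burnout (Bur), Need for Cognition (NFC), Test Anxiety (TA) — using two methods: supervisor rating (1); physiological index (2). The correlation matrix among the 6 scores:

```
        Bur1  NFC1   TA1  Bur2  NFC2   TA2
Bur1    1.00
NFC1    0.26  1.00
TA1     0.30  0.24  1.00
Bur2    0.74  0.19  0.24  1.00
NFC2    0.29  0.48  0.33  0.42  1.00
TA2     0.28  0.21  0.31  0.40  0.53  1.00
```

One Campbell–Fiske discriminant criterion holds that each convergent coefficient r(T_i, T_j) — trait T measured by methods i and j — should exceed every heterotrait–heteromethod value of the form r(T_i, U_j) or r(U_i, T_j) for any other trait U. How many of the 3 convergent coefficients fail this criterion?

Checking each validity diagonal entry against its comparison values:
Bur (methods 1·2): 0.74 vs {0.29, 0.19, 0.28, 0.24} → pass.
NFC (methods 1·2): 0.48 vs {0.19, 0.29, 0.21, 0.33} → pass.
TA (methods 1·2): 0.31 vs {0.24, 0.28, 0.33, 0.21} → fail.
1 of 3 fail.

1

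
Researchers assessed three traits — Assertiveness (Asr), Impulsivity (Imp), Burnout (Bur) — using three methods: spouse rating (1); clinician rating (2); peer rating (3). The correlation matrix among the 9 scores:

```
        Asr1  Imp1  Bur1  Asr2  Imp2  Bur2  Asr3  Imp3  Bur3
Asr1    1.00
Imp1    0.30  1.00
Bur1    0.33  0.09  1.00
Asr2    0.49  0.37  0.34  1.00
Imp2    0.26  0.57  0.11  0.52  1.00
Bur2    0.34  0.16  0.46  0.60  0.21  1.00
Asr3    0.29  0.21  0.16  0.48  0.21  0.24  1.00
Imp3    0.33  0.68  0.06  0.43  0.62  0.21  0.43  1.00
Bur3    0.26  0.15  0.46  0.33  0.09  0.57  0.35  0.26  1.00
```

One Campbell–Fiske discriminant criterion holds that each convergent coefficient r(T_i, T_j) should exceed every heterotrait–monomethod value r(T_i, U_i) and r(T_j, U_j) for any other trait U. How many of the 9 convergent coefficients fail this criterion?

Each convergent coefficient versus the relevant comparison correlations:
Asr (methods 1·2): 0.49 vs {0.30, 0.52, 0.33, 0.60} → fail.
Asr (methods 1·3): 0.29 vs {0.30, 0.43, 0.33, 0.35} → fail.
Asr (methods 2·3): 0.48 vs {0.52, 0.43, 0.60, 0.35} → fail.
Imp (methods 1·2): 0.57 vs {0.30, 0.52, 0.09, 0.21} → pass.
Imp (methods 1·3): 0.68 vs {0.30, 0.43, 0.09, 0.26} → pass.
Imp (methods 2·3): 0.62 vs {0.52, 0.43, 0.21, 0.26} → pass.
Bur (methods 1·2): 0.46 vs {0.33, 0.60, 0.09, 0.21} → fail.
Bur (methods 1·3): 0.46 vs {0.33, 0.35, 0.09, 0.26} → pass.
Bur (methods 2·3): 0.57 vs {0.60, 0.35, 0.21, 0.26} → fail.
5 of 9 fail.

5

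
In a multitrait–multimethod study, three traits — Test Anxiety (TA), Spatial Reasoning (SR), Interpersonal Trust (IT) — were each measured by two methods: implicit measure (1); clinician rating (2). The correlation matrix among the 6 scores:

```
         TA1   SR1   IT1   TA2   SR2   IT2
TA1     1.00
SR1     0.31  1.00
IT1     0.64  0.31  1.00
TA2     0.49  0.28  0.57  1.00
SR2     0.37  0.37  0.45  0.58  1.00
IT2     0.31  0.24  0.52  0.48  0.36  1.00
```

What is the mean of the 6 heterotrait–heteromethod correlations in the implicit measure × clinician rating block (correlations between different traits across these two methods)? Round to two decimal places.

HTHM values (method 1 × method 2): 0.37, 0.31, 0.28, 0.24, 0.57, 0.45; mean = 2.22/6 = 0.37.

0.37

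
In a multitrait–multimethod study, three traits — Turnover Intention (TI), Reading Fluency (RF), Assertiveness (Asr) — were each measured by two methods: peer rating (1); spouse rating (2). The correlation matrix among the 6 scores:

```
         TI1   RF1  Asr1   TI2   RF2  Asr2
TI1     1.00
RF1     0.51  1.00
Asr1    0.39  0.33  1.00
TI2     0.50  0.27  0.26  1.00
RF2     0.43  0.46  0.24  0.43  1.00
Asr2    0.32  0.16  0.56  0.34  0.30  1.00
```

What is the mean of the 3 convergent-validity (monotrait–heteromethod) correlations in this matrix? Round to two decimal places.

Convergent values: 0.50, 0.46, 0.56; mean = 1.52/3 = 0.51.

0.51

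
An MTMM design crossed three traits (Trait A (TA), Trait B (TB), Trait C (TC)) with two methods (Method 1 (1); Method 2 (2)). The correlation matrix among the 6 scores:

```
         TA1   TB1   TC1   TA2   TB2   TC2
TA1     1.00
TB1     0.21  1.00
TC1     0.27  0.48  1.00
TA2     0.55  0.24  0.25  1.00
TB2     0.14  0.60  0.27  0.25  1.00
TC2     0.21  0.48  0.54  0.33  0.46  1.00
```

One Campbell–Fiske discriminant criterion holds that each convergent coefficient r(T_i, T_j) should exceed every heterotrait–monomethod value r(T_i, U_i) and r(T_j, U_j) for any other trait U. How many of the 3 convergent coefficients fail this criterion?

Checking each validity diagonal entry against its comparison values:
TA (methods 1·2): 0.55 vs {0.21, 0.25, 0.27, 0.33} → pass.
TB (methods 1·2): 0.60 vs {0.21, 0.25, 0.48, 0.46} → pass.
TC (methods 1·2): 0.54 vs {0.27, 0.33, 0.48, 0.46} → pass.
0 of 3 fail.

0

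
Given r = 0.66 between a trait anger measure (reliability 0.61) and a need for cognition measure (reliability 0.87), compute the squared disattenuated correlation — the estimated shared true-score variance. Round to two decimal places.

Disattenuated r = 0.66 / √(0.61 × 0.87) = 0.66 / 0.7285 = 0.9060.
Shared true-score variance = 0.9060² = 0.8208 ≈ 0.82.

0.82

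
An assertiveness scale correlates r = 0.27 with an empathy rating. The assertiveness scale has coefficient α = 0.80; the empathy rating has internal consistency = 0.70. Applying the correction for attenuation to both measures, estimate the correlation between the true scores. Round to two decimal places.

0.36

r_true = r_obs / √(r_xx · r_yy) = 0.27 / √(0.80 × 0.70) = 0.27 / √0.5600 = 0.27 / 0.7483 ≈ 0.36.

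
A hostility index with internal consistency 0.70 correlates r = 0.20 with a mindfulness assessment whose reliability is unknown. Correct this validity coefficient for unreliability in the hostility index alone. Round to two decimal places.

0.24

Single correction: r_c = r_obs / √r_xx = 0.20 / √0.70 = 0.20 / 0.8367 ≈ 0.24.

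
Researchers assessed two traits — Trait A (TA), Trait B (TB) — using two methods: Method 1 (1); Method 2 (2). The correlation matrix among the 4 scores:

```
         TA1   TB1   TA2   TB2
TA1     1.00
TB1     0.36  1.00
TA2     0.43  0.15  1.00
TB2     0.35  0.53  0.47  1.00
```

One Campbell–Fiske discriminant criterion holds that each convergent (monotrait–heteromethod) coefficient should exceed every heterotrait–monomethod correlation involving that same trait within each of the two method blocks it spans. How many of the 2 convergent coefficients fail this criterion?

Convergent coefficients and their comparison sets:
TA (methods 1·2): 0.43 vs {0.36, 0.47} → fail.
TB (methods 1·2): 0.53 vs {0.36, 0.47} → pass.
1 of 2 fail.

1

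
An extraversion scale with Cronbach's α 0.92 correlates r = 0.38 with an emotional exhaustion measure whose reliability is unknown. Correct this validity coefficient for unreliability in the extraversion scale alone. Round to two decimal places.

Single correction: r_c = r_obs / √r_xx = 0.38 / √0.92 = 0.38 / 0.9592 ≈ 0.40.

0.40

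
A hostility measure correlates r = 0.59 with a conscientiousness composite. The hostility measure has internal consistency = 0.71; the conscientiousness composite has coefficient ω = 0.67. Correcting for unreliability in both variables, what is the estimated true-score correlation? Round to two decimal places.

r_true = r_obs / √(r_xx · r_yy) = 0.59 / √(0.71 × 0.67) = 0.59 / √0.4757 = 0.59 / 0.6897 ≈ 0.86.

0.86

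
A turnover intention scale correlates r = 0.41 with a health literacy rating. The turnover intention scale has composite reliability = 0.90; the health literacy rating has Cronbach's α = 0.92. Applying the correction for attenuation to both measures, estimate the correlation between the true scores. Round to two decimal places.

r_true = r_obs / √(r_xx · r_yy) = 0.41 / √(0.90 × 0.92) = 0.41 / √0.8280 = 0.41 / 0.9099 ≈ 0.45.

0.45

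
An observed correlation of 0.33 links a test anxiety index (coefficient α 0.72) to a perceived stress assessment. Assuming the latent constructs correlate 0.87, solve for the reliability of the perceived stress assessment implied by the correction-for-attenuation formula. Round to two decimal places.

0.20

r_true = r_obs / √(r_xx · r_yy) ⇒ 0.87 = 0.33 / √(0.72 · r_yy).
√(0.72 · r_yy) = 0.33 / 0.87 = 0.3793; 0.72 · r_yy = 0.1439; r_yy = 0.1439 / 0.72 ≈ 0.20.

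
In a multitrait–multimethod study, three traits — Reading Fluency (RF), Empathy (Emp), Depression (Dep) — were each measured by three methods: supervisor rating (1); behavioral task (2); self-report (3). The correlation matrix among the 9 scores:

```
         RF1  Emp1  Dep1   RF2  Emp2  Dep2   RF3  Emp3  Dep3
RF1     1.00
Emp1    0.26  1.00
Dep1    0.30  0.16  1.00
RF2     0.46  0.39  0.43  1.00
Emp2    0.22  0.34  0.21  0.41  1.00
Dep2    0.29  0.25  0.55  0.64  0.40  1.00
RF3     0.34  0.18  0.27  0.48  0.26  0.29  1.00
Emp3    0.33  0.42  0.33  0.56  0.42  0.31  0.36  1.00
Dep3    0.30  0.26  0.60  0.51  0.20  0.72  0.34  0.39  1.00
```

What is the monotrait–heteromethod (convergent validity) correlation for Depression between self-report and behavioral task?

Same trait (Dep), different methods: r(Dep3, Dep2) = 0.72.

0.72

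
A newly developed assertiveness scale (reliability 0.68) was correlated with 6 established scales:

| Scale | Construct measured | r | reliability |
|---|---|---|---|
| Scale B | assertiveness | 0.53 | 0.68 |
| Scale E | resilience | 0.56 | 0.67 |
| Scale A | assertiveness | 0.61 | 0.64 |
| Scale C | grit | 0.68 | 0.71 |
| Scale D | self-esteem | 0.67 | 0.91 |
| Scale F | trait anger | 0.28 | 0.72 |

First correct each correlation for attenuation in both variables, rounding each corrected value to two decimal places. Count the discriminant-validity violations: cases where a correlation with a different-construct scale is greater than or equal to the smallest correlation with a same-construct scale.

3

Disattenuated r (r / √(r_scale · r_new)):
  Scale B (conv): 0.53 / √(0.68·0.68) = 0.78
  Scale E (disc): 0.56 / √(0.67·0.68) = 0.83
  Scale A (conv): 0.61 / √(0.64·0.68) = 0.92
  Scale C (disc): 0.68 / √(0.71·0.68) = 0.98
  Scale D (disc): 0.67 / √(0.91·0.68) = 0.85
  Scale F (disc): 0.28 / √(0.72·0.68) = 0.40
Smallest convergent = 0.78. Discriminant values: 0.83, 0.98, 0.85, 0.40; count ≥ 0.78 → 3.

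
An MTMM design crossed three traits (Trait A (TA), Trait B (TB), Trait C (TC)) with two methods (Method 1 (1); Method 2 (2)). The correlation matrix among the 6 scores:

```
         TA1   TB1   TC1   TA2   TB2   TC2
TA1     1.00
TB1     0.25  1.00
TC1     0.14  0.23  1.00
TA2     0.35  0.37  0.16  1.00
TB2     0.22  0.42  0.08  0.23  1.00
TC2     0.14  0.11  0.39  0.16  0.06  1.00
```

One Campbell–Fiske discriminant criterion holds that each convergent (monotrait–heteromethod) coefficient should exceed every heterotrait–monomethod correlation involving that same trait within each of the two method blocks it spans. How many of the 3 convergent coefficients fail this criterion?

Checking each validity diagonal entry against its comparison values:
TA (methods 1·2): 0.35 vs {0.25, 0.23, 0.14, 0.16} → pass.
TB (methods 1·2): 0.42 vs {0.25, 0.23, 0.23, 0.06} → pass.
TC (methods 1·2): 0.39 vs {0.14, 0.16, 0.23, 0.06} → pass.
0 of 3 fail.

0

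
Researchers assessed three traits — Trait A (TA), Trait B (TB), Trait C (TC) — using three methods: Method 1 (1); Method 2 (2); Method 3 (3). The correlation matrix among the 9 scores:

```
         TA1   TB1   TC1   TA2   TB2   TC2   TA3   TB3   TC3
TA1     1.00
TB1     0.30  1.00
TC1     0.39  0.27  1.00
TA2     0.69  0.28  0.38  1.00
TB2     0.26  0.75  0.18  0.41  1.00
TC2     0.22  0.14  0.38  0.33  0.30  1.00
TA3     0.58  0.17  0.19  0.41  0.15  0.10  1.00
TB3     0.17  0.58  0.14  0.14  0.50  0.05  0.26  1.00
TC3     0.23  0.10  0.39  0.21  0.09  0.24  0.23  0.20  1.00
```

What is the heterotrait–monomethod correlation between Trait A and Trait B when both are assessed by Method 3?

0.26

Different traits, same method: r(TA3, TB3) = 0.26.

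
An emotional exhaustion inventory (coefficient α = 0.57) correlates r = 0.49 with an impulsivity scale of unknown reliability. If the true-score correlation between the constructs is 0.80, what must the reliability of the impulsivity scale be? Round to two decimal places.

0.66

r_true = r_obs / √(r_xx · r_yy) ⇒ 0.80 = 0.49 / √(0.57 · r_yy).
√(0.57 · r_yy) = 0.49 / 0.80 = 0.6125; 0.57 · r_yy = 0.3752; r_yy = 0.3752 / 0.57 ≈ 0.66.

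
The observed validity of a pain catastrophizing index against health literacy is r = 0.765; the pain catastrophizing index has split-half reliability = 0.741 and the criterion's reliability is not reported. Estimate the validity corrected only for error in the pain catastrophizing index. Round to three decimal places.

0.889

Single correction: r_c = r_obs / √r_xx = 0.765 / √0.741 = 0.765 / 0.8608 ≈ 0.889.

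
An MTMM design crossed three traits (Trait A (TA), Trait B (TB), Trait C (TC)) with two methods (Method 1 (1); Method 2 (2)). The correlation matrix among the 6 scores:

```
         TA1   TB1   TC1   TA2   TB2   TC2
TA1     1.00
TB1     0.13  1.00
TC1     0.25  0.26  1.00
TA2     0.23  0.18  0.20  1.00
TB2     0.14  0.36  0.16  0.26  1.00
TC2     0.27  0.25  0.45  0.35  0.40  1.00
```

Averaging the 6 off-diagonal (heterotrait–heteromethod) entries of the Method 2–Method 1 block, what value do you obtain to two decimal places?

0.20

HTHM values (method 2 × method 1): 0.18, 0.20, 0.14, 0.16, 0.27, 0.25; mean = 1.20/6 = 0.20.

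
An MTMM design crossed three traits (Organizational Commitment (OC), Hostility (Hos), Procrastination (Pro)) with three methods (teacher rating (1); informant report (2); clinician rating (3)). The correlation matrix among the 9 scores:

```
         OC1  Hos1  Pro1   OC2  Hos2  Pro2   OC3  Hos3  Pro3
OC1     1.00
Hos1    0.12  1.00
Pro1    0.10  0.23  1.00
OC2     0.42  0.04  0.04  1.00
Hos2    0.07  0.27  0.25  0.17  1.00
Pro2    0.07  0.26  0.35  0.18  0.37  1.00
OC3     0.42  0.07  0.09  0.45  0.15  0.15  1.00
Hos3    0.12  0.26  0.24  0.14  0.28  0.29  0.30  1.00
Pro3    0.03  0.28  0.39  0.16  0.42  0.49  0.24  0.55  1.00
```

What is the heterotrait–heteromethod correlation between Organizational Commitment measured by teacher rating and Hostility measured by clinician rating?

Different traits and methods: r(OC1, Hos3) = 0.12.

0.12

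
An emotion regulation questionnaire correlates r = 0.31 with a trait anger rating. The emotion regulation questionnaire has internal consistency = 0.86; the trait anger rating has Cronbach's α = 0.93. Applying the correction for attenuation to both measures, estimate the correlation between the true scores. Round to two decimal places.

0.35

r_true = r_obs / √(r_xx · r_yy) = 0.31 / √(0.86 × 0.93) = 0.31 / √0.7998 = 0.31 / 0.8943 ≈ 0.35.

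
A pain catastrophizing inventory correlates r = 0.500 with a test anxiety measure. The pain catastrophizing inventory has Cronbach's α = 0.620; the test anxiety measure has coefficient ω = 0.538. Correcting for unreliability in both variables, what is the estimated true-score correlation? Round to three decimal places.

r_true = r_obs / √(r_xx · r_yy) = 0.500 / √(0.620 × 0.538) = 0.500 / √0.333560 = 0.500 / 0.5775 ≈ 0.866.

0.866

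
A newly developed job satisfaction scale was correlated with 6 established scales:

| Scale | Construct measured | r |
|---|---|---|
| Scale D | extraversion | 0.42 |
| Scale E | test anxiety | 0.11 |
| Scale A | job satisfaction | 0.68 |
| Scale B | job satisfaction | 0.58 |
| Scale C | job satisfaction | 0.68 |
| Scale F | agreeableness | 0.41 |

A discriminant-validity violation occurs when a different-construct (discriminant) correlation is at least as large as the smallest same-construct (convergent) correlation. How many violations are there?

0

Convergent (same construct = job satisfaction): Scale A, Scale B, Scale C.
Smallest convergent = 0.58. Discriminant values: 0.42, 0.11, 0.41; count ≥ 0.58 → 0.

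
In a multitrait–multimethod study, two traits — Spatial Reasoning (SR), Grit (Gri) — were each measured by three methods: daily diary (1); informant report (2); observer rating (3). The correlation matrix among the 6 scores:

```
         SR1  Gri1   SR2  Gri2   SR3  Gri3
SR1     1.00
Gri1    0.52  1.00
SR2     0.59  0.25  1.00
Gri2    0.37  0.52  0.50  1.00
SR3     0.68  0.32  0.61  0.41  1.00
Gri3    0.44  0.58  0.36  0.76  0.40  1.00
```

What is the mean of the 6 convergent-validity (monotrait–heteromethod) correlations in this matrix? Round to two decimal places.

0.62

Convergent values: 0.59, 0.68, 0.61, 0.52, 0.58, 0.76; mean = 3.74/6 = 0.62.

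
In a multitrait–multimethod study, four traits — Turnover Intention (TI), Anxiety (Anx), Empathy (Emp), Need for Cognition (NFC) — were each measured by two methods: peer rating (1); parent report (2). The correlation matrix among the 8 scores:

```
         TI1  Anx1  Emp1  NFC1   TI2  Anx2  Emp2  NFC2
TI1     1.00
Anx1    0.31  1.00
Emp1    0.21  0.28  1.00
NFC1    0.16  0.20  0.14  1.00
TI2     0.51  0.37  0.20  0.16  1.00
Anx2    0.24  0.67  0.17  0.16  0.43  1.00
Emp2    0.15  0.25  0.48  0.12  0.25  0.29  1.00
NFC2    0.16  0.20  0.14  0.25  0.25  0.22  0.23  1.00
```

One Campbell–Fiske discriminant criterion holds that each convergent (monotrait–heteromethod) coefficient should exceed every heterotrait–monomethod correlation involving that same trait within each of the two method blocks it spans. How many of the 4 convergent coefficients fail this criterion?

Convergent coefficients and their comparison sets:
TI (methods 1·2): 0.51 vs {0.31, 0.43, 0.21, 0.25, 0.16, 0.25} → pass.
Anx (methods 1·2): 0.67 vs {0.31, 0.43, 0.28, 0.29, 0.20, 0.22} → pass.
Emp (methods 1·2): 0.48 vs {0.21, 0.25, 0.28, 0.29, 0.14, 0.23} → pass.
NFC (methods 1·2): 0.25 vs {0.16, 0.25, 0.20, 0.22, 0.14, 0.23} → fail.
1 of 4 fail.

1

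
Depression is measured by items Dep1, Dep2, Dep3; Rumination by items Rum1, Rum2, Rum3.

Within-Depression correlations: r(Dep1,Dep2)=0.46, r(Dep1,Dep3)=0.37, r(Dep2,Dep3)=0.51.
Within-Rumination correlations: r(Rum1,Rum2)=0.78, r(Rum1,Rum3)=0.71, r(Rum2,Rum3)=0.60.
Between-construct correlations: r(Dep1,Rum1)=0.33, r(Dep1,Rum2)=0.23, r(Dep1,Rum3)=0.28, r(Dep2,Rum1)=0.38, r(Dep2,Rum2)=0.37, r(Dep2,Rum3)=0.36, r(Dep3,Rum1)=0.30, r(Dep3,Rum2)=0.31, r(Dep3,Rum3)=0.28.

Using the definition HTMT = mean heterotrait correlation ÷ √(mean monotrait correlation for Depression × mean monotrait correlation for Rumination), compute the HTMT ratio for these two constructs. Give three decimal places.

0.566

Between-construct mean = 2.84/9 = 0.3156.
Mean within-Dep = 1.34/3 = 0.4467; mean within-Rum = 2.09/3 = 0.6967.
Geometric mean = √(0.4467 × 0.6967) = 0.5579.
HTMT = 0.3156 / 0.5579 = 0.566.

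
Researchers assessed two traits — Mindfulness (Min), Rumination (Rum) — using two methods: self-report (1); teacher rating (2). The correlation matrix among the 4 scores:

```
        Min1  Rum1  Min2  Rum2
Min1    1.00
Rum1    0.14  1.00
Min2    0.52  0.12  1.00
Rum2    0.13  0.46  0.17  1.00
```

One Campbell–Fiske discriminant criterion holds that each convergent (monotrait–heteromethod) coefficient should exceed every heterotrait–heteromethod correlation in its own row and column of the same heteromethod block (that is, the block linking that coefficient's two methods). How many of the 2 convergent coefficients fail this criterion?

0

Each convergent coefficient versus the relevant comparison correlations:
Min (methods 1·2): 0.52 vs {0.13, 0.12} → pass.
Rum (methods 1·2): 0.46 vs {0.12, 0.13} → pass.
0 of 2 fail.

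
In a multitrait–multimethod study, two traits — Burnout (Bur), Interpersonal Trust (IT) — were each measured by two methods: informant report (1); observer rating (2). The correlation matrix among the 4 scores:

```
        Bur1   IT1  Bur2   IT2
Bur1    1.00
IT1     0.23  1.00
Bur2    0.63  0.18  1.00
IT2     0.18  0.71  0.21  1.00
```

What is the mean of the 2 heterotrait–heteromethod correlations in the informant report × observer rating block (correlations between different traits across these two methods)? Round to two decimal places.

0.18

HTHM values (method 1 × method 2): 0.18, 0.18; mean = 0.36/2 = 0.18.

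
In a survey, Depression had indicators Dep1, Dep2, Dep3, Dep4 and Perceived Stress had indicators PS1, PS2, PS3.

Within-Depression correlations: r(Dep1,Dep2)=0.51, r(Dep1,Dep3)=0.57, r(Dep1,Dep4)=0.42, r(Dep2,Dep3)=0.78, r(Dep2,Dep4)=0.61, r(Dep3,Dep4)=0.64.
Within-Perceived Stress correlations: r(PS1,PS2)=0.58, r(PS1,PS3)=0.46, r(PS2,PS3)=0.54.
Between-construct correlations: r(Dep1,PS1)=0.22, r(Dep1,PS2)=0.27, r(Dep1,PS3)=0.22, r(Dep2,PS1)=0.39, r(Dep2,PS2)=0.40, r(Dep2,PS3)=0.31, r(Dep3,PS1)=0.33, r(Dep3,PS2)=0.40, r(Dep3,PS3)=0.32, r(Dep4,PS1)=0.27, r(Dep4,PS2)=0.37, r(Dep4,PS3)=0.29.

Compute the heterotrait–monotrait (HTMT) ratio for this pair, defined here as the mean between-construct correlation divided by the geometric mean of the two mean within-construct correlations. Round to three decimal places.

0.567

Mean heterotrait r = 3.79/12 = 0.3158.
Mean within-Dep = 3.53/6 = 0.5883; mean within-PS = 1.58/3 = 0.5267.
Geometric mean = √(0.5883 × 0.5267) = 0.5566.
HTMT = 0.3158 / 0.5566 = 0.567.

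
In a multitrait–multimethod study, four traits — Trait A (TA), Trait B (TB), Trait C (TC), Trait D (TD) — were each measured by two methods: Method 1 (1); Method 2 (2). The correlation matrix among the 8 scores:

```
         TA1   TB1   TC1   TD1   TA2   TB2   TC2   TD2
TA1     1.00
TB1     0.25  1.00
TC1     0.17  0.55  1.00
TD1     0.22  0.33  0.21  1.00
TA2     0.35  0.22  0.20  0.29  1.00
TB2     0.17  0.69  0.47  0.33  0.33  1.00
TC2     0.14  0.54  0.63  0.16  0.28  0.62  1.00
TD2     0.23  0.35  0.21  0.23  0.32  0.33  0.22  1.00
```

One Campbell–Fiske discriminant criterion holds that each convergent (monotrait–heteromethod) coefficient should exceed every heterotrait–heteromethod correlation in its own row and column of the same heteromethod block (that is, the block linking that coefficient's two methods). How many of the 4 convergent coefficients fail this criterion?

Checking each validity diagonal entry against its comparison values:
TA (methods 1·2): 0.35 vs {0.17, 0.22, 0.14, 0.20, 0.23, 0.29} → pass.
TB (methods 1·2): 0.69 vs {0.22, 0.17, 0.54, 0.47, 0.35, 0.33} → pass.
TC (methods 1·2): 0.63 vs {0.20, 0.14, 0.47, 0.54, 0.21, 0.16} → pass.
TD (methods 1·2): 0.23 vs {0.29, 0.23, 0.33, 0.35, 0.16, 0.21} → fail.
1 of 4 fail.

1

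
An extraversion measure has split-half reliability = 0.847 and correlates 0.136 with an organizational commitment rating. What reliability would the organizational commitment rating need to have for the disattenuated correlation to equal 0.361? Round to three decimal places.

r_true = r_obs / √(r_xx · r_yy) ⇒ 0.361 = 0.136 / √(0.847 · r_yy).
√(0.847 · r_yy) = 0.136 / 0.361 = 0.3767; 0.847 · r_yy = 0.1419; r_yy = 0.1419 / 0.847 ≈ 0.168.

0.168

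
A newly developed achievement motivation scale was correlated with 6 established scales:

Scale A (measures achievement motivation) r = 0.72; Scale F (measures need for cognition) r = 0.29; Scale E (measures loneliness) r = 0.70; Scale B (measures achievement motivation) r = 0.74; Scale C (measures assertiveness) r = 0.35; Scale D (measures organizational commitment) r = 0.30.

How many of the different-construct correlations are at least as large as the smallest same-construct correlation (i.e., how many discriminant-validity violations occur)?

Convergent (same construct = achievement motivation): Scale A, Scale B.
Smallest convergent = 0.72. Discriminant values: 0.29, 0.70, 0.35, 0.30; count ≥ 0.72 → 0.

0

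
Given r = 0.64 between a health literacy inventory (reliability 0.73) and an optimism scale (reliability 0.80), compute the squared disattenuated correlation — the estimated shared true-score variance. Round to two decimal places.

Disattenuated r = 0.64 / √(0.73 × 0.80) = 0.64 / 0.7642 = 0.8375.
Shared true-score variance = 0.8375² = 0.7014 ≈ 0.70.

0.70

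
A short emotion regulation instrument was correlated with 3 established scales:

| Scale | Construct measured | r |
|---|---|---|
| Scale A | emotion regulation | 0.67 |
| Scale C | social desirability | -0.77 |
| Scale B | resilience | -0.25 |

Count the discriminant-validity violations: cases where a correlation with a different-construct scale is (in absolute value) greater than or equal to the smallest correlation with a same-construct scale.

1

Convergent (same construct = emotion regulation): Scale A.
Smallest convergent = 0.67. Discriminant |r|: 0.77, 0.25; count ≥ 0.67 → 1.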